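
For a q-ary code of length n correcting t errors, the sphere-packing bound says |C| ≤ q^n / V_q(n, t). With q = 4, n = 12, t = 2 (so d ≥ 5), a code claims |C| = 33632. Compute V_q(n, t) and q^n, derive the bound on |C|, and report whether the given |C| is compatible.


V_q(n, t) = 631, q^n = 16777216, Hamming bound = 26588, |C| = 33632 > bound (violated).

Step 1: Compute V_q(n, t) = Σ_{j=0}^2 C(n, j) (q−1)^j.
  j = 0: C(12,0)·(3)^0 = 1·1 = 1.
  j = 1: C(12,1)·(3)^1 = 12·3 = 36.
  j = 2: C(12,2)·(3)^2 = 66·9 = 594.
  V_q(n, t) = 1 + 36 + 594 = 631.
Step 2: q^n = 4^12 = 16777216.
Step 3: Hamming bound ⌊q^n / V_q(n,t)⌋ = ⌊16777216/631⌋ = 26588.
Step 4: Compare |C| = 33632 to 26588: violated.
The claimed |C| lies above the Hamming bound, so no 4-ary code of length 12 with d ≥ 5 can have 33632 codewords.


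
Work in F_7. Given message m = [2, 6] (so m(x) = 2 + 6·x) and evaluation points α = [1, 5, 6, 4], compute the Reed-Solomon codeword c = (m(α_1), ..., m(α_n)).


c = [1, 4, 3, 5]

Message polynomial: m(x) = 2 + 6·x (mod 7).
For each evaluation point α_i, compute m(α_i) mod 7:
  α_1 = 1: Horner steps 6 → 1, so m(1) = 1.
  α_2 = 5: Horner steps 6 → 4, so m(5) = 4.
  α_3 = 6: Horner steps 6 → 3, so m(6) = 3.
  α_4 = 4: Horner steps 6 → 5, so m(4) = 5.
Codeword c = [1, 4, 3, 5] ∈ F_7^4.


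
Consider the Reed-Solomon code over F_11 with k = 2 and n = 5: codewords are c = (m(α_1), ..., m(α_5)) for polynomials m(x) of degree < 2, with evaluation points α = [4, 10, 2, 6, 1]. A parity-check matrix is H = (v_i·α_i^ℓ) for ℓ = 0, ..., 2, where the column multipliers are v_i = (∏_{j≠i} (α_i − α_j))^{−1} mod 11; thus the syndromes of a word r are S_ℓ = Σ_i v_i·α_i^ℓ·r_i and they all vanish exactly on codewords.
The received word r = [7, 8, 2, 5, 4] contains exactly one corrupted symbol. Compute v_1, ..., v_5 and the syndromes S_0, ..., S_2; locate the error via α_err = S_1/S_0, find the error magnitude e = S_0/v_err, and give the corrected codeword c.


S = (7, 6, 2), error at position 1, error magnitude e = 9, c = [9, 8, 2, 5, 4].

Step 1: column multipliers v_i = (∏_{j≠i}(α_i − α_j))^{−1} mod 11.
  i = 1 (α = 4): (4−10)(4−2)(4−6)(4−1) = (−6)·2·(−2)·3 = 72 ≡ 6, so v_1 = 6^{−1} = 2 (mod 11).
  i = 2 (α = 10): (10−4)(10−2)(10−6)(10−1) = 6·8·4·9 = 1728 ≡ 1, so v_2 = 1^{−1} = 1 (mod 11).
  i = 3 (α = 2): (2−4)(2−10)(2−6)(2−1) = (−2)·(−8)·(−4)·1 = −64 ≡ 2, so v_3 = 2^{−1} = 6 (mod 11).
  i = 4 (α = 6): (6−4)(6−10)(6−2)(6−1) = 2·(−4)·4·5 = −160 ≡ 5, so v_4 = 5^{−1} = 9 (mod 11).
  i = 5 (α = 1): (1−4)(1−10)(1−2)(1−6) = (−3)·(−9)·(−1)·(−5) = 135 ≡ 3, so v_5 = 3^{−1} = 4 (mod 11).
  v = [2, 1, 6, 9, 4].
Step 2: syndromes of r = [7, 8, 2, 5, 4] (all sums mod 11).
  S_0 = Σ v_i r_i = 2·7 + 1·8 + 6·2 + 9·5 + 4·4 = 95 ≡ 7.
  S_1 = Σ v_i α_i r_i = 2·4·7 + 1·10·8 + 6·2·2 + 9·6·5 + 4·1·4 = 446 ≡ 6.
  α_i^2 mod 11 = [5, 1, 4, 3, 1].
  S_2 = Σ v_i α_i^2 r_i = 2·5·7 + 1·1·8 + 6·4·2 + 9·3·5 + 4·1·4 = 277 ≡ 2.
  S = (7, 6, 2) ≠ 0, so r is not a codeword (an error is present).
Step 3: locate the error. For a single error e at position i, S_ℓ = v_i·e·α_i^ℓ, so α_err = S_1/S_0.
  S_0^{−1} = 7^{−1} = 8 (mod 11), so α_err = 6·8 = 48 ≡ 4 = α_1. Error position i = 1.
  Consistency check: S_2/S_1 = 2·2 = 4 ≡ 4 = α_err ✓ (single-error assumption holds).
Step 4: error magnitude e = S_0/v_1 = S_0·∏_{j≠1}(α_1 − α_j) = 7·6 = 42 ≡ 9 (mod 11).
Step 5: correct position 1: c_1 = r_1 − e = 7 − 9 ≡ 9 (mod 11). Hence c = [9, 8, 2, 5, 4].
  Check: interpolating c through the α_i gives m(x) = 6 + 9·x (degree < 2) with m(α_i) = c_i for every i, so c is indeed a codeword.


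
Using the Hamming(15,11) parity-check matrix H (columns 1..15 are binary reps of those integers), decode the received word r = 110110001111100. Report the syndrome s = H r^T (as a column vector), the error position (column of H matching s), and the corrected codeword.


s = (1, 0, 1, 1)^T, error position = 11, corrected codeword c = 110110001101100

Compute s = H r^T mod 2 one row at a time:
  s_1 = 0 + 1 + 1 + 1 + 1 + 1 + 0 + 0 = 5 ≡ 1 (mod 2).
  s_2 = 1 + 1 + 0 + 0 + 1 + 1 + 0 + 0 = 4 ≡ 0 (mod 2).
  s_3 = 1 + 0 + 0 + 0 + 1 + 1 + 0 + 0 = 3 ≡ 1 (mod 2).
  s_4 = 1 + 0 + 1 + 0 + 1 + 1 + 1 + 0 = 5 ≡ 1 (mod 2).
s = (1, 0, 1, 1)^T — this equals column 11 of H (binary 1011), so error is at position 11.
Correct: flip bit 11 of r = 110110001111100 to get c = 110110001101100.


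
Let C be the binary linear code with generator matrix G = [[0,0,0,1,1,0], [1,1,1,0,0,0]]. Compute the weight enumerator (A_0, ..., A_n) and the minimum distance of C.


Weight distribution: A_0 = 1, A_2 = 1, A_3 = 1, A_5 = 1. Minimum distance d = 2.

Enumerate all 2^2 = 4 messages m ∈ F_2^2.
For each, compute codeword c = mG in F_2^6, then tally its weight.
  m = 00 → c = 000000, weight = 0.
  m = 10 → c = 000110, weight = 2.
  m = 01 → c = 111000, weight = 3.
  m = 11 → c = 111110, weight = 5.
Tally weights:
  weight 0: 1 codewords.
  weight 2: 1 codewords.
  weight 3: 1 codewords.
  weight 5: 1 codewords.
Minimum distance d = smallest w > 0 with A_w > 0 = 2.
Sanity: Σ A_w = 4 = 2^2 = 4 ✓.


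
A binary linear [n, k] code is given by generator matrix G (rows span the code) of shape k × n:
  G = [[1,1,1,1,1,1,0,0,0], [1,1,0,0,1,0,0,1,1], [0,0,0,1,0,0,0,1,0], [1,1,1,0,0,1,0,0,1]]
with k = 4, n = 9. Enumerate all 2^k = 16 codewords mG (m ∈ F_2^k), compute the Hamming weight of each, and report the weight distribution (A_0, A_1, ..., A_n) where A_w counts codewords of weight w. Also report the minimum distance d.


Weight distribution: A_0 = 1, A_2 = 2, A_3 = 3, A_4 = 3, A_5 = 4, A_6 = 2, A_7 = 1. Minimum distance d = 2.

Enumerate all 2^4 = 16 messages m ∈ F_2^4.
For each, compute codeword c = mG in F_2^9, then tally its weight.
  m = 0000 → c = 000000000, weight = 0.
  m = 1000 → c = 111111000, weight = 6.
  m = 0100 → c = 110010011, weight = 5.
  m = 1100 → c = 001101011, weight = 5.
  m = 0010 → c = 000100010, weight = 2.
  m = 1010 → c = 111011010, weight = 6.
  m = 0110 → c = 110110001, weight = 5.
  m = 1110 → c = 001001001, weight = 3.
  m = 0001 → c = 111001001, weight = 5.
  m = 1001 → c = 000110001, weight = 3.
  m = 0101 → c = 001011010, weight = 4.
  m = 1101 → c = 110100010, weight = 4.
  m = 0011 → c = 111101011, weight = 7.
  m = 1011 → c = 000010011, weight = 3.
  m = 0111 → c = 001111000, weight = 4.
  m = 1111 → c = 110000000, weight = 2.
Tally weights:
  weight 0: 1 codewords.
  weight 2: 2 codewords.
  weight 3: 3 codewords.
  weight 4: 3 codewords.
  weight 5: 4 codewords.
  weight 6: 2 codewords.
  weight 7: 1 codewords.
Minimum distance d = smallest w > 0 with A_w > 0 = 2.
Sanity: Σ A_w = 16 = 2^4 = 16 ✓.


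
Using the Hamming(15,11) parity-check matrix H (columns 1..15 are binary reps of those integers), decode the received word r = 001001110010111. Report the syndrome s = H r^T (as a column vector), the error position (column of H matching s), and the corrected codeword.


s = (1, 1, 0, 1)^T, error position = 13, corrected codeword c = 001001110010011

Compute s = H r^T mod 2 one row at a time:
  s_1 = 1 + 0 + 0 + 1 + 0 + 1 + 1 + 1 = 5 ≡ 1 (mod 2).
  s_2 = 0 + 0 + 1 + 1 + 0 + 1 + 1 + 1 = 5 ≡ 1 (mod 2).
  s_3 = 0 + 1 + 1 + 1 + 0 + 1 + 1 + 1 = 6 ≡ 0 (mod 2).
  s_4 = 0 + 1 + 0 + 1 + 0 + 1 + 1 + 1 = 5 ≡ 1 (mod 2).
s = (1, 1, 0, 1)^T — this equals column 13 of H (binary 1101), so error is at position 13.
Correct: flip bit 13 of r = 001001110010111 to get c = 001001110010011.


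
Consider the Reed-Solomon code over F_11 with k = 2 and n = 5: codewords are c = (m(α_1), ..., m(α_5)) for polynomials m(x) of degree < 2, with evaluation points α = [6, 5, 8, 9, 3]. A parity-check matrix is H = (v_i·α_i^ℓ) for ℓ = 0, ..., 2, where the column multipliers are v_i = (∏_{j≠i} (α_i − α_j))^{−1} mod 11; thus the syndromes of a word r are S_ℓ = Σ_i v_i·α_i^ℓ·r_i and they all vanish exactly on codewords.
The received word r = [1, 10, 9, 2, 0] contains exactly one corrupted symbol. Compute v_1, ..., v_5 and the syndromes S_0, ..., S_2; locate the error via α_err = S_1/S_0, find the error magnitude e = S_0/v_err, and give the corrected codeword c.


S = (10, 6, 8), error at position 2, error magnitude e = 2, c = [1, 8, 9, 2, 0].

Step 1: column multipliers v_i = (∏_{j≠i}(α_i − α_j))^{−1} mod 11.
  i = 1 (α = 6): (6−5)(6−8)(6−9)(6−3) = 1·(−2)·(−3)·3 = 18 ≡ 7, so v_1 = 7^{−1} = 8 (mod 11).
  i = 2 (α = 5): (5−6)(5−8)(5−9)(5−3) = (−1)·(−3)·(−4)·2 = −24 ≡ 9, so v_2 = 9^{−1} = 5 (mod 11).
  i = 3 (α = 8): (8−6)(8−5)(8−9)(8−3) = 2·3·(−1)·5 = −30 ≡ 3, so v_3 = 3^{−1} = 4 (mod 11).
  i = 4 (α = 9): (9−6)(9−5)(9−8)(9−3) = 3·4·1·6 = 72 ≡ 6, so v_4 = 6^{−1} = 2 (mod 11).
  i = 5 (α = 3): (3−6)(3−5)(3−8)(3−9) = (−3)·(−2)·(−5)·(−6) = 180 ≡ 4, so v_5 = 4^{−1} = 3 (mod 11).
  v = [8, 5, 4, 2, 3].
Step 2: syndromes of r = [1, 10, 9, 2, 0] (all sums mod 11).
  S_0 = Σ v_i r_i = 8·1 + 5·10 + 4·9 + 2·2 + 3·0 = 98 ≡ 10.
  S_1 = Σ v_i α_i r_i = 8·6·1 + 5·5·10 + 4·8·9 + 2·9·2 + 3·3·0 = 622 ≡ 6.
  α_i^2 mod 11 = [3, 3, 9, 4, 9].
  S_2 = Σ v_i α_i^2 r_i = 8·3·1 + 5·3·10 + 4·9·9 + 2·4·2 + 3·9·0 = 514 ≡ 8.
  S = (10, 6, 8) ≠ 0, so r is not a codeword (an error is present).
Step 3: locate the error. For a single error e at position i, S_ℓ = v_i·e·α_i^ℓ, so α_err = S_1/S_0.
  S_0^{−1} = 10^{−1} = 10 (mod 11), so α_err = 6·10 = 60 ≡ 5 = α_2. Error position i = 2.
  Consistency check: S_2/S_1 = 8·2 = 16 ≡ 5 = α_err ✓ (single-error assumption holds).
Step 4: error magnitude e = S_0/v_2 = S_0·∏_{j≠2}(α_2 − α_j) = 10·9 = 90 ≡ 2 (mod 11).
Step 5: correct position 2: c_2 = r_2 − e = 10 − 2 ≡ 8 (mod 11). Hence c = [1, 8, 9, 2, 0].
  Check: interpolating c through the α_i gives m(x) = 10 + 4·x (degree < 2) with m(α_i) = c_i for every i, so c is indeed a codeword.


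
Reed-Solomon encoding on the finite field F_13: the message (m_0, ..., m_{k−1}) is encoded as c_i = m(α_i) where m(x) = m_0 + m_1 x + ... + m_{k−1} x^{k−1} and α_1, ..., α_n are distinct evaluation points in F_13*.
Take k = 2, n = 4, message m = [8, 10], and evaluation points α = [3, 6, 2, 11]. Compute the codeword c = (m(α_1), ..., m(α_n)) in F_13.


c = [12, 3, 2, 1]

Message polynomial: m(x) = 8 + 10·x (mod 13).
For each evaluation point α_i, compute m(α_i) mod 13:
  α_1 = 3: Horner steps 10 → 12, so m(3) = 12.
  α_2 = 6: Horner steps 10 → 3, so m(6) = 3.
  α_3 = 2: Horner steps 10 → 2, so m(2) = 2.
  α_4 = 11: Horner steps 10 → 1, so m(11) = 1.
Codeword c = [12, 3, 2, 1] ∈ F_13^4.


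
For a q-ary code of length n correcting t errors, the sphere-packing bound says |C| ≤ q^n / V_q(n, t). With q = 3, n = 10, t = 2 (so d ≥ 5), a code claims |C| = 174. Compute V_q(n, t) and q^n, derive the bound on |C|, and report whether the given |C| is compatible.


V_q(n, t) = 201, q^n = 59049, Hamming bound = 293, |C| = 174 ≤ bound (satisfied).

Step 1: Compute V_q(n, t) = Σ_{j=0}^2 C(n, j) (q−1)^j.
  j = 0: C(10,0)·(2)^0 = 1·1 = 1.
  j = 1: C(10,1)·(2)^1 = 10·2 = 20.
  j = 2: C(10,2)·(2)^2 = 45·4 = 180.
  V_q(n, t) = 1 + 20 + 180 = 201.
Step 2: q^n = 3^10 = 59049.
Step 3: Hamming bound ⌊q^n / V_q(n,t)⌋ = ⌊59049/201⌋ = 293.
Step 4: Compare |C| = 174 to 293: satisfied.
The claimed |C| lies below the Hamming bound.


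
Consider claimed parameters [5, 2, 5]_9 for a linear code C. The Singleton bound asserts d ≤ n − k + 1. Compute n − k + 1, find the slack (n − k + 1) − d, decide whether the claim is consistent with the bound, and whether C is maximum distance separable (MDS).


Singleton RHS = n − k + 1 = 4, slack = -1, bound violated (no such code; not MDS).

Singleton bound: d ≤ n − k + 1.
Here n = 5, k = 2, so n − k + 1 = 4.
Given d = 5, check d ≤ 4: NO.
Slack = (n − k + 1) − d = -1.
The slack is negative: d = 5 exceeds n − k + 1 = 4 by 1, so the Singleton bound is violated and no linear [5, 2, 5]_9 code can exist. In particular it is not MDS (MDS requires d = n − k + 1 exactly).
Description: the claimed parameters are [5, 2, 5]_9; such a code would be impossible (violates the Singleton bound).


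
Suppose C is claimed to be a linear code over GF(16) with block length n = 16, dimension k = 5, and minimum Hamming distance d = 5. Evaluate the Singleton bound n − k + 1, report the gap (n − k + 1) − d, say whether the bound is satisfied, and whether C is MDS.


Singleton RHS = n − k + 1 = 12, slack = 7, bound satisfied, not MDS.

Singleton bound: d ≤ n − k + 1.
Here n = 16, k = 5, so n − k + 1 = 12.
Given d = 5, check d ≤ 12: YES.
Slack = (n − k + 1) − d = 7.
The code is NOT MDS (slack = 7 > 0).
Description: the claimed parameters are [16, 5, 5]_16; such a code would be non-MDS.


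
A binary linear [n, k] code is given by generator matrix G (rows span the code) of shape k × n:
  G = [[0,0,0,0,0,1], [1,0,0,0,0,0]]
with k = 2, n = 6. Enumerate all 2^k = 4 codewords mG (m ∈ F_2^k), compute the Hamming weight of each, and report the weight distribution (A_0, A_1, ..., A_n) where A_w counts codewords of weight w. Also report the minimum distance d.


Weight distribution: A_0 = 1, A_1 = 2, A_2 = 1. Minimum distance d = 1.

Enumerate all 2^2 = 4 messages m ∈ F_2^2.
For each, compute codeword c = mG in F_2^6, then tally its weight.
  m = 00 → c = 000000, weight = 0.
  m = 10 → c = 000001, weight = 1.
  m = 01 → c = 100000, weight = 1.
  m = 11 → c = 100001, weight = 2.
Tally weights:
  weight 0: 1 codewords.
  weight 1: 2 codewords.
  weight 2: 1 codewords.
Minimum distance d = smallest w > 0 with A_w > 0 = 1.
Sanity: Σ A_w = 4 = 2^2 = 4 ✓.


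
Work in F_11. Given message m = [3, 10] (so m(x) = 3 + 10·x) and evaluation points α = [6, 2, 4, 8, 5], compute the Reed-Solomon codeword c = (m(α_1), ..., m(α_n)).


c = [8, 1, 10, 6, 9]

Message polynomial: m(x) = 3 + 10·x (mod 11).
For each evaluation point α_i, compute m(α_i) mod 11:
  α_1 = 6: Horner steps 10 → 8, so m(6) = 8.
  α_2 = 2: Horner steps 10 → 1, so m(2) = 1.
  α_3 = 4: Horner steps 10 → 10, so m(4) = 10.
  α_4 = 8: Horner steps 10 → 6, so m(8) = 6.
  α_5 = 5: Horner steps 10 → 9, so m(5) = 9.
Codeword c = [8, 1, 10, 6, 9] ∈ F_11^5.


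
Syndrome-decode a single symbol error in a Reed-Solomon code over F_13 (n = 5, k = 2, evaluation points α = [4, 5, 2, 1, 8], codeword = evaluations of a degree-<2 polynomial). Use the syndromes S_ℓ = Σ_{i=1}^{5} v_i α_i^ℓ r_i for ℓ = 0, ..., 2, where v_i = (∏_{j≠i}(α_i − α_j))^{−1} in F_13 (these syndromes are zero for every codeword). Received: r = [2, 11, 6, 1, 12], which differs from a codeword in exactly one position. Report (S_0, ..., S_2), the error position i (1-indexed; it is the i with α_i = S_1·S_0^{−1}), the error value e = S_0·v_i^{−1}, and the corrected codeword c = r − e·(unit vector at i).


S = (3, 6, 12), error at position 3, error magnitude e = 9, c = [2, 11, 10, 1, 12].

Step 1: column multipliers v_i = (∏_{j≠i}(α_i − α_j))^{−1} mod 13.
  i = 1 (α = 4): (4−5)(4−2)(4−1)(4−8) = (−1)·2·3·(−4) = 24 ≡ 11, so v_1 = 11^{−1} = 6 (mod 13).
  i = 2 (α = 5): (5−4)(5−2)(5−1)(5−8) = 1·3·4·(−3) = −36 ≡ 3, so v_2 = 3^{−1} = 9 (mod 13).
  i = 3 (α = 2): (2−4)(2−5)(2−1)(2−8) = (−2)·(−3)·1·(−6) = −36 ≡ 3, so v_3 = 3^{−1} = 9 (mod 13).
  i = 4 (α = 1): (1−4)(1−5)(1−2)(1−8) = (−3)·(−4)·(−1)·(−7) = 84 ≡ 6, so v_4 = 6^{−1} = 11 (mod 13).
  i = 5 (α = 8): (8−4)(8−5)(8−2)(8−1) = 4·3·6·7 = 504 ≡ 10, so v_5 = 10^{−1} = 4 (mod 13).
  v = [6, 9, 9, 11, 4].
Step 2: syndromes of r = [2, 11, 6, 1, 12] (all sums mod 13).
  S_0 = Σ v_i r_i = 6·2 + 9·11 + 9·6 + 11·1 + 4·12 = 224 ≡ 3.
  S_1 = Σ v_i α_i r_i = 6·4·2 + 9·5·11 + 9·2·6 + 11·1·1 + 4·8·12 = 1046 ≡ 6.
  α_i^2 mod 13 = [3, 12, 4, 1, 12].
  S_2 = Σ v_i α_i^2 r_i = 6·3·2 + 9·12·11 + 9·4·6 + 11·1·1 + 4·12·12 = 2027 ≡ 12.
  S = (3, 6, 12) ≠ 0, so r is not a codeword (an error is present).
Step 3: locate the error. For a single error e at position i, S_ℓ = v_i·e·α_i^ℓ, so α_err = S_1/S_0.
  S_0^{−1} = 3^{−1} = 9 (mod 13), so α_err = 6·9 = 54 ≡ 2 = α_3. Error position i = 3.
  Consistency check: S_2/S_1 = 12·11 = 132 ≡ 2 = α_err ✓ (single-error assumption holds).
Step 4: error magnitude e = S_0/v_3 = S_0·∏_{j≠3}(α_3 − α_j) = 3·3 = 9 ≡ 9 (mod 13).
Step 5: correct position 3: c_3 = r_3 − e = 6 − 9 ≡ 10 (mod 13). Hence c = [2, 11, 10, 1, 12].
  Check: interpolating c through the α_i gives m(x) = 5 + 9·x (degree < 2) with m(α_i) = c_i for every i, so c is indeed a codeword.


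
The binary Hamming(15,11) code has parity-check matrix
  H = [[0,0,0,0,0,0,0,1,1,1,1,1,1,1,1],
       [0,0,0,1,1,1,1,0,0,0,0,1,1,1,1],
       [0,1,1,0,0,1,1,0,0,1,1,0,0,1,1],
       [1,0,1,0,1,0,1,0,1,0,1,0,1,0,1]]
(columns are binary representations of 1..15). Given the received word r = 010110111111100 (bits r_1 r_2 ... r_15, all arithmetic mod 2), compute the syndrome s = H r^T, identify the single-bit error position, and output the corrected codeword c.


s = (0, 1, 0, 1)^T, error position = 5, corrected codeword c = 010100111111100

Compute s = H r^T mod 2 one row at a time:
  s_1 = 1 + 1 + 1 + 1 + 1 + 1 + 0 + 0 = 6 ≡ 0 (mod 2).
  s_2 = 1 + 1 + 0 + 1 + 1 + 1 + 0 + 0 = 5 ≡ 1 (mod 2).
  s_3 = 1 + 0 + 0 + 1 + 1 + 1 + 0 + 0 = 4 ≡ 0 (mod 2).
  s_4 = 0 + 0 + 1 + 1 + 1 + 1 + 1 + 0 = 5 ≡ 1 (mod 2).
s = (0, 1, 0, 1)^T — this equals column 5 of H (binary 0101), so error is at position 5.
Correct: flip bit 5 of r = 010110111111100 to get c = 010100111111100.


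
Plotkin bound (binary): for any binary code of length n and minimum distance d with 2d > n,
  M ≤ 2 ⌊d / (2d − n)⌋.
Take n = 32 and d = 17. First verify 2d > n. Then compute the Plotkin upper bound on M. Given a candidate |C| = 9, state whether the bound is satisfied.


Plotkin bound M ≤ 16; given |C| = 9 ≤ bound (satisfied).

Check applicability: 2d = 34, n = 32.
2d − n = 2 > 0, so Plotkin applies.
Compute d/(2d−n) = 17/2 ≈ 8.5000.
⌊d/(2d−n)⌋ = 8.
Plotkin bound: M ≤ 2·8 = 16.
Given |C| = 9, check: satisfied.
This |C| is below the Plotkin bound.


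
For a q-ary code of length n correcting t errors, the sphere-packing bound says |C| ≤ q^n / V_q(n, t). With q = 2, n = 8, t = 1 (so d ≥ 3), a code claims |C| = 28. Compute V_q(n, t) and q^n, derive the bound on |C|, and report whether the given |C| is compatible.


V_q(n, t) = 9, q^n = 256, Hamming bound = 28, |C| = 28 ≤ bound (satisfied).

Step 1: Compute V_q(n, t) = Σ_{j=0}^1 C(n, j) (q−1)^j.
  j = 0: C(8,0)·(1)^0 = 1·1 = 1.
  j = 1: C(8,1)·(1)^1 = 8·1 = 8.
  V_q(n, t) = 1 + 8 = 9.
Step 2: q^n = 2^8 = 256.
Step 3: Hamming bound ⌊q^n / V_q(n,t)⌋ = ⌊256/9⌋ = 28.
Step 4: Compare |C| = 28 to 28: satisfied.
The claimed |C| lies at the Hamming bound (tight).


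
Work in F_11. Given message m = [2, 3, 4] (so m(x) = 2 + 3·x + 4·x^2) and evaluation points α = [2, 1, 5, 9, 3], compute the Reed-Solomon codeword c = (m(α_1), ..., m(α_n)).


c = [2, 9, 7, 1, 3]

Message polynomial: m(x) = 2 + 3·x + 4·x^2 (mod 11).
For each evaluation point α_i, compute m(α_i) mod 11:
  α_1 = 2: Horner steps 4 → 0 → 2, so m(2) = 2.
  α_2 = 1: Horner steps 4 → 7 → 9, so m(1) = 9.
  α_3 = 5: Horner steps 4 → 1 → 7, so m(5) = 7.
  α_4 = 9: Horner steps 4 → 6 → 1, so m(9) = 1.
  α_5 = 3: Horner steps 4 → 4 → 3, so m(3) = 3.
Codeword c = [2, 9, 7, 1, 3] ∈ F_11^5.


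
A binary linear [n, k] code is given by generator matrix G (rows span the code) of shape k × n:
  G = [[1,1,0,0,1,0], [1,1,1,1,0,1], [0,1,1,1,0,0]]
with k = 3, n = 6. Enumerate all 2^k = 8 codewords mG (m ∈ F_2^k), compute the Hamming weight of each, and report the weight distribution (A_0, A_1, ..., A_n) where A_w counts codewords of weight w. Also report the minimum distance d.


Weight distribution: A_0 = 1, A_2 = 1, A_3 = 3, A_4 = 2, A_5 = 1. Minimum distance d = 2.

Enumerate all 2^3 = 8 messages m ∈ F_2^3.
For each, compute codeword c = mG in F_2^6, then tally its weight.
  m = 000 → c = 000000, weight = 0.
  m = 100 → c = 110010, weight = 3.
  m = 010 → c = 111101, weight = 5.
  m = 110 → c = 001111, weight = 4.
  m = 001 → c = 011100, weight = 3.
  m = 101 → c = 101110, weight = 4.
  m = 011 → c = 100001, weight = 2.
  m = 111 → c = 010011, weight = 3.
Tally weights:
  weight 0: 1 codewords.
  weight 2: 1 codewords.
  weight 3: 3 codewords.
  weight 4: 2 codewords.
  weight 5: 1 codewords.
Minimum distance d = smallest w > 0 with A_w > 0 = 2.
Sanity: Σ A_w = 8 = 2^3 = 8 ✓.


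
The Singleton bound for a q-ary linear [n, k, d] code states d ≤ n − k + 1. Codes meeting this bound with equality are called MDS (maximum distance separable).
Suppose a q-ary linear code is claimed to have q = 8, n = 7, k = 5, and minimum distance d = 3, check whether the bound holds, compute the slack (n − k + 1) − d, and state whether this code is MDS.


Singleton RHS = n − k + 1 = 3, slack = 0, bound satisfied, MDS.

Singleton bound: d ≤ n − k + 1.
Here n = 7, k = 5, so n − k + 1 = 3.
Given d = 3, check d ≤ 3: YES.
Slack = (n − k + 1) − d = 0.
The code is MDS (slack = 0).
Description: the claimed parameters are [7, 5, 3]_8; such a code would be MDS (meets Singleton bound).


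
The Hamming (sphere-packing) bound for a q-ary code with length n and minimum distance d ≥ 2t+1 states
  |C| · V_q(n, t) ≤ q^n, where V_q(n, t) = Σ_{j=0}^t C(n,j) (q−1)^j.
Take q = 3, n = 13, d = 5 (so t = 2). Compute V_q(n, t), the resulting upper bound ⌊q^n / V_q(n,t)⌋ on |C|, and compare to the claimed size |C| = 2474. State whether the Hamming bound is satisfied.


V_q(n, t) = 339, q^n = 1594323, Hamming bound = 4703, |C| = 2474 ≤ bound (satisfied).

Step 1: Compute V_q(n, t) = Σ_{j=0}^2 C(n, j) (q−1)^j.
  j = 0: C(13,0)·(2)^0 = 1·1 = 1.
  j = 1: C(13,1)·(2)^1 = 13·2 = 26.
  j = 2: C(13,2)·(2)^2 = 78·4 = 312.
  V_q(n, t) = 1 + 26 + 312 = 339.
Step 2: q^n = 3^13 = 1594323.
Step 3: Hamming bound ⌊q^n / V_q(n,t)⌋ = ⌊1594323/339⌋ = 4703.
Step 4: Compare |C| = 2474 to 4703: satisfied.
The claimed |C| lies below the Hamming bound.


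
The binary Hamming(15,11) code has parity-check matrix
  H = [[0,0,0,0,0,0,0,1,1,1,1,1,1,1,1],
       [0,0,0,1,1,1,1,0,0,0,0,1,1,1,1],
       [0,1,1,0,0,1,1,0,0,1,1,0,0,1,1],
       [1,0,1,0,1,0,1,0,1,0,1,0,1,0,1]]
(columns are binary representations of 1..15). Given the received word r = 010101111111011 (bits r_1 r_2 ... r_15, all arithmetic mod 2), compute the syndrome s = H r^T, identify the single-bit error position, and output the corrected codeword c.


s = (1, 0, 1, 0)^T, error position = 10, corrected codeword c = 010101111011011

Compute s = H r^T mod 2 one row at a time:
  s_1 = 1 + 1 + 1 + 1 + 1 + 0 + 1 + 1 = 7 ≡ 1 (mod 2).
  s_2 = 1 + 0 + 1 + 1 + 1 + 0 + 1 + 1 = 6 ≡ 0 (mod 2).
  s_3 = 1 + 0 + 1 + 1 + 1 + 1 + 1 + 1 = 7 ≡ 1 (mod 2).
  s_4 = 0 + 0 + 0 + 1 + 1 + 1 + 0 + 1 = 4 ≡ 0 (mod 2).
s = (1, 0, 1, 0)^T — this equals column 10 of H (binary 1010), so error is at position 10.
Correct: flip bit 10 of r = 010101111111011 to get c = 010101111011011.


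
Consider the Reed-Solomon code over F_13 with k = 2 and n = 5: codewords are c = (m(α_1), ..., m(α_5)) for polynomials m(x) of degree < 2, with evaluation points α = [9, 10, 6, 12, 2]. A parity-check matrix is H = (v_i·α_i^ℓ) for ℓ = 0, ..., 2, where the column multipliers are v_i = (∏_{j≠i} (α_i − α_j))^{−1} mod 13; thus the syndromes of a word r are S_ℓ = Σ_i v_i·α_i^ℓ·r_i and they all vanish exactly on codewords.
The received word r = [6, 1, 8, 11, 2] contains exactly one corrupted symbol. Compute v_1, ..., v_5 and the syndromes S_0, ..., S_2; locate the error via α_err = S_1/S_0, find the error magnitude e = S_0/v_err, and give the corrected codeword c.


S = (8, 5, 8), error at position 4, error magnitude e = 7, c = [6, 1, 8, 4, 2].

Step 1: column multipliers v_i = (∏_{j≠i}(α_i − α_j))^{−1} mod 13.
  i = 1 (α = 9): (9−10)(9−6)(9−12)(9−2) = (−1)·3·(−3)·7 = 63 ≡ 11, so v_1 = 11^{−1} = 6 (mod 13).
  i = 2 (α = 10): (10−9)(10−6)(10−12)(10−2) = 1·4·(−2)·8 = −64 ≡ 1, so v_2 = 1^{−1} = 1 (mod 13).
  i = 3 (α = 6): (6−9)(6−10)(6−12)(6−2) = (−3)·(−4)·(−6)·4 = −288 ≡ 11, so v_3 = 11^{−1} = 6 (mod 13).
  i = 4 (α = 12): (12−9)(12−10)(12−6)(12−2) = 3·2·6·10 = 360 ≡ 9, so v_4 = 9^{−1} = 3 (mod 13).
  i = 5 (α = 2): (2−9)(2−10)(2−6)(2−12) = (−7)·(−8)·(−4)·(−10) = 2240 ≡ 4, so v_5 = 4^{−1} = 10 (mod 13).
  v = [6, 1, 6, 3, 10].
Step 2: syndromes of r = [6, 1, 8, 11, 2] (all sums mod 13).
  S_0 = Σ v_i r_i = 6·6 + 1·1 + 6·8 + 3·11 + 10·2 = 138 ≡ 8.
  S_1 = Σ v_i α_i r_i = 6·9·6 + 1·10·1 + 6·6·8 + 3·12·11 + 10·2·2 = 1058 ≡ 5.
  α_i^2 mod 13 = [3, 9, 10, 1, 4].
  S_2 = Σ v_i α_i^2 r_i = 6·3·6 + 1·9·1 + 6·10·8 + 3·1·11 + 10·4·2 = 710 ≡ 8.
  S = (8, 5, 8) ≠ 0, so r is not a codeword (an error is present).
Step 3: locate the error. For a single error e at position i, S_ℓ = v_i·e·α_i^ℓ, so α_err = S_1/S_0.
  S_0^{−1} = 8^{−1} = 5 (mod 13), so α_err = 5·5 = 25 ≡ 12 = α_4. Error position i = 4.
  Consistency check: S_2/S_1 = 8·8 = 64 ≡ 12 = α_err ✓ (single-error assumption holds).
Step 4: error magnitude e = S_0/v_4 = S_0·∏_{j≠4}(α_4 − α_j) = 8·9 = 72 ≡ 7 (mod 13).
Step 5: correct position 4: c_4 = r_4 − e = 11 − 7 ≡ 4 (mod 13). Hence c = [6, 1, 8, 4, 2].
  Check: interpolating c through the α_i gives m(x) = 12 + 8·x (degree < 2) with m(α_i) = c_i for every i, so c is indeed a codeword.


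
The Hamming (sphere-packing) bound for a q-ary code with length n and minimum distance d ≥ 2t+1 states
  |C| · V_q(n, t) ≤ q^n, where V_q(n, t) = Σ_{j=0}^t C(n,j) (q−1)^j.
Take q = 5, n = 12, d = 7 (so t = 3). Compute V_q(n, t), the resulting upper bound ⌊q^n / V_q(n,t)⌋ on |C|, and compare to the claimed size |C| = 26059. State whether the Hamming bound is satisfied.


V_q(n, t) = 15185, q^n = 244140625, Hamming bound = 16077, |C| = 26059 > bound (violated).

Step 1: Compute V_q(n, t) = Σ_{j=0}^3 C(n, j) (q−1)^j.
  j = 0: C(12,0)·(4)^0 = 1·1 = 1.
  j = 1: C(12,1)·(4)^1 = 12·4 = 48.
  j = 2: C(12,2)·(4)^2 = 66·16 = 1056.
  j = 3: C(12,3)·(4)^3 = 220·64 = 14080.
  V_q(n, t) = 1 + 48 + 1056 + 14080 = 15185.
Step 2: q^n = 5^12 = 244140625.
Step 3: Hamming bound ⌊q^n / V_q(n,t)⌋ = ⌊244140625/15185⌋ = 16077.
Step 4: Compare |C| = 26059 to 16077: violated.
The claimed |C| lies above the Hamming bound, so no 5-ary code of length 12 with d ≥ 7 can have 26059 codewords.


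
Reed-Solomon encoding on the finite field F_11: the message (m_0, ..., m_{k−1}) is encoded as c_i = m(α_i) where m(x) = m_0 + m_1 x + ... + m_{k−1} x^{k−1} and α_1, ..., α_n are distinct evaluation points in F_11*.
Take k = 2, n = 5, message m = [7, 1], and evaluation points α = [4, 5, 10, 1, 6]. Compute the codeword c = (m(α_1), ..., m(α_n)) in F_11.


c = [0, 1, 6, 8, 2]

Message polynomial: m(x) = 7 + 1·x (mod 11).
For each evaluation point α_i, compute m(α_i) mod 11:
  α_1 = 4: Horner steps 1 → 0, so m(4) = 0.
  α_2 = 5: Horner steps 1 → 1, so m(5) = 1.
  α_3 = 10: Horner steps 1 → 6, so m(10) = 6.
  α_4 = 1: Horner steps 1 → 8, so m(1) = 8.
  α_5 = 6: Horner steps 1 → 2, so m(6) = 2.
Codeword c = [0, 1, 6, 8, 2] ∈ F_11^5.


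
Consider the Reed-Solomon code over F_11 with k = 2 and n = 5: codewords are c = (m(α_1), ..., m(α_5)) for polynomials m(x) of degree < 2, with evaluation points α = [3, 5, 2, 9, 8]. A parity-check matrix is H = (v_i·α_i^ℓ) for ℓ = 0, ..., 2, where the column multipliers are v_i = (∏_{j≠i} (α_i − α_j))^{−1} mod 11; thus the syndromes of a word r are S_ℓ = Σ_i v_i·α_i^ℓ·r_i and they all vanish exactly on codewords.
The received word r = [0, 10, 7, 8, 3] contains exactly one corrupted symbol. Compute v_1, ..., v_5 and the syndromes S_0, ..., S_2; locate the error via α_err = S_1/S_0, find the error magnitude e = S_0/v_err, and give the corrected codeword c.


S = (9, 7, 3), error at position 3, error magnitude e = 1, c = [0, 10, 6, 8, 3].

Step 1: column multipliers v_i = (∏_{j≠i}(α_i − α_j))^{−1} mod 11.
  i = 1 (α = 3): (3−5)(3−2)(3−9)(3−8) = (−2)·1·(−6)·(−5) = −60 ≡ 6, so v_1 = 6^{−1} = 2 (mod 11).
  i = 2 (α = 5): (5−3)(5−2)(5−9)(5−8) = 2·3·(−4)·(−3) = 72 ≡ 6, so v_2 = 6^{−1} = 2 (mod 11).
  i = 3 (α = 2): (2−3)(2−5)(2−9)(2−8) = (−1)·(−3)·(−7)·(−6) = 126 ≡ 5, so v_3 = 5^{−1} = 9 (mod 11).
  i = 4 (α = 9): (9−3)(9−5)(9−2)(9−8) = 6·4·7·1 = 168 ≡ 3, so v_4 = 3^{−1} = 4 (mod 11).
  i = 5 (α = 8): (8−3)(8−5)(8−2)(8−9) = 5·3·6·(−1) = −90 ≡ 9, so v_5 = 9^{−1} = 5 (mod 11).
  v = [2, 2, 9, 4, 5].
Step 2: syndromes of r = [0, 10, 7, 8, 3] (all sums mod 11).
  S_0 = Σ v_i r_i = 2·0 + 2·10 + 9·7 + 4·8 + 5·3 = 130 ≡ 9.
  S_1 = Σ v_i α_i r_i = 2·3·0 + 2·5·10 + 9·2·7 + 4·9·8 + 5·8·3 = 634 ≡ 7.
  α_i^2 mod 11 = [9, 3, 4, 4, 9].
  S_2 = Σ v_i α_i^2 r_i = 2·9·0 + 2·3·10 + 9·4·7 + 4·4·8 + 5·9·3 = 575 ≡ 3.
  S = (9, 7, 3) ≠ 0, so r is not a codeword (an error is present).
Step 3: locate the error. For a single error e at position i, S_ℓ = v_i·e·α_i^ℓ, so α_err = S_1/S_0.
  S_0^{−1} = 9^{−1} = 5 (mod 11), so α_err = 7·5 = 35 ≡ 2 = α_3. Error position i = 3.
  Consistency check: S_2/S_1 = 3·8 = 24 ≡ 2 = α_err ✓ (single-error assumption holds).
Step 4: error magnitude e = S_0/v_3 = S_0·∏_{j≠3}(α_3 − α_j) = 9·5 = 45 ≡ 1 (mod 11).
Step 5: correct position 3: c_3 = r_3 − e = 7 − 1 ≡ 6 (mod 11). Hence c = [0, 10, 6, 8, 3].
  Check: interpolating c through the α_i gives m(x) = 7 + 5·x (degree < 2) with m(α_i) = c_i for every i, so c is indeed a codeword.


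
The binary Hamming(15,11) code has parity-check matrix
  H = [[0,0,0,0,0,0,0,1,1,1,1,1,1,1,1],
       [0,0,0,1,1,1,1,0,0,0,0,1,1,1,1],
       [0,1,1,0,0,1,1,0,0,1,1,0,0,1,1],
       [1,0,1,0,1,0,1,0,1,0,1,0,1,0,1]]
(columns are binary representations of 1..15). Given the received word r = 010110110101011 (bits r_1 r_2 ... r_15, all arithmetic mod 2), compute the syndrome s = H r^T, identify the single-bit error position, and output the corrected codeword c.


s = (1, 0, 1, 1)^T, error position = 11, corrected codeword c = 010110110111011

Compute s = H r^T mod 2 one row at a time:
  s_1 = 1 + 0 + 1 + 0 + 1 + 0 + 1 + 1 = 5 ≡ 1 (mod 2).
  s_2 = 1 + 1 + 0 + 1 + 1 + 0 + 1 + 1 = 6 ≡ 0 (mod 2).
  s_3 = 1 + 0 + 0 + 1 + 1 + 0 + 1 + 1 = 5 ≡ 1 (mod 2).
  s_4 = 0 + 0 + 1 + 1 + 0 + 0 + 0 + 1 = 3 ≡ 1 (mod 2).
s = (1, 0, 1, 1)^T — this equals column 11 of H (binary 1011), so error is at position 11.
Correct: flip bit 11 of r = 010110110101011 to get c = 010110110111011.


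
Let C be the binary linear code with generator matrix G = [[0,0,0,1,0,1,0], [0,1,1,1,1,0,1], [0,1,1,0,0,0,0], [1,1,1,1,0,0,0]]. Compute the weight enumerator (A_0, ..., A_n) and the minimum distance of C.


Weight distribution: A_0 = 1, A_2 = 4, A_3 = 3, A_4 = 3, A_5 = 4, A_7 = 1. Minimum distance d = 2.

Enumerate all 2^4 = 16 messages m ∈ F_2^4.
For each, compute codeword c = mG in F_2^7, then tally its weight.
  m = 0000 → c = 0000000, weight = 0.
  m = 1000 → c = 0001010, weight = 2.
  m = 0100 → c = 0111101, weight = 5.
  m = 1100 → c = 0110111, weight = 5.
  m = 0010 → c = 0110000, weight = 2.
  m = 1010 → c = 0111010, weight = 4.
  m = 0110 → c = 0001101, weight = 3.
  m = 1110 → c = 0000111, weight = 3.
  m = 0001 → c = 1111000, weight = 4.
  m = 1001 → c = 1110010, weight = 4.
  m = 0101 → c = 1000101, weight = 3.
  m = 1101 → c = 1001111, weight = 5.
  m = 0011 → c = 1001000, weight = 2.
  m = 1011 → c = 1000010, weight = 2.
  m = 0111 → c = 1110101, weight = 5.
  m = 1111 → c = 1111111, weight = 7.
Tally weights:
  weight 0: 1 codewords.
  weight 2: 4 codewords.
  weight 3: 3 codewords.
  weight 4: 3 codewords.
  weight 5: 4 codewords.
  weight 7: 1 codewords.
Minimum distance d = smallest w > 0 with A_w > 0 = 2.
Sanity: Σ A_w = 16 = 2^4 = 16 ✓.


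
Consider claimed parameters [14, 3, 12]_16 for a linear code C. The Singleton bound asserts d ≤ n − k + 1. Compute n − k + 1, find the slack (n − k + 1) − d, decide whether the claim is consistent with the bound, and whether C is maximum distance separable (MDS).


Singleton RHS = n − k + 1 = 12, slack = 0, bound satisfied, MDS.

Singleton bound: d ≤ n − k + 1.
Here n = 14, k = 3, so n − k + 1 = 12.
Given d = 12, check d ≤ 12: YES.
Slack = (n − k + 1) − d = 0.
The code is MDS (slack = 0).
Description: the claimed parameters are [14, 3, 12]_16; such a code would be MDS (meets Singleton bound).


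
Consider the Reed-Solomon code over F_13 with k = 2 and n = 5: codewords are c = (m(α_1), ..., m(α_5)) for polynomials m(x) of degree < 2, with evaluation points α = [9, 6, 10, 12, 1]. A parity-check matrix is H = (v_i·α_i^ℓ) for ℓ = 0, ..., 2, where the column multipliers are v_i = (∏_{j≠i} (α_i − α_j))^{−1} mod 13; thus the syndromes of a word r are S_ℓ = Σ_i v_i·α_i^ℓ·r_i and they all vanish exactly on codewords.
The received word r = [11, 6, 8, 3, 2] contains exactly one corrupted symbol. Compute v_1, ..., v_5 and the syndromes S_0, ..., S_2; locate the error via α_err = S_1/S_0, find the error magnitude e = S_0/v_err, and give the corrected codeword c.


S = (5, 11, 6), error at position 3, error magnitude e = 4, c = [11, 6, 4, 3, 2].

Step 1: column multipliers v_i = (∏_{j≠i}(α_i − α_j))^{−1} mod 13.
  i = 1 (α = 9): (9−6)(9−10)(9−12)(9−1) = 3·(−1)·(−3)·8 = 72 ≡ 7, so v_1 = 7^{−1} = 2 (mod 13).
  i = 2 (α = 6): (6−9)(6−10)(6−12)(6−1) = (−3)·(−4)·(−6)·5 = −360 ≡ 4, so v_2 = 4^{−1} = 10 (mod 13).
  i = 3 (α = 10): (10−9)(10−6)(10−12)(10−1) = 1·4·(−2)·9 = −72 ≡ 6, so v_3 = 6^{−1} = 11 (mod 13).
  i = 4 (α = 12): (12−9)(12−6)(12−10)(12−1) = 3·6·2·11 = 396 ≡ 6, so v_4 = 6^{−1} = 11 (mod 13).
  i = 5 (α = 1): (1−9)(1−6)(1−10)(1−12) = (−8)·(−5)·(−9)·(−11) = 3960 ≡ 8, so v_5 = 8^{−1} = 5 (mod 13).
  v = [2, 10, 11, 11, 5].
Step 2: syndromes of r = [11, 6, 8, 3, 2] (all sums mod 13).
  S_0 = Σ v_i r_i = 2·11 + 10·6 + 11·8 + 11·3 + 5·2 = 213 ≡ 5.
  S_1 = Σ v_i α_i r_i = 2·9·11 + 10·6·6 + 11·10·8 + 11·12·3 + 5·1·2 = 1844 ≡ 11.
  α_i^2 mod 13 = [3, 10, 9, 1, 1].
  S_2 = Σ v_i α_i^2 r_i = 2·3·11 + 10·10·6 + 11·9·8 + 11·1·3 + 5·1·2 = 1501 ≡ 6.
  S = (5, 11, 6) ≠ 0, so r is not a codeword (an error is present).
Step 3: locate the error. For a single error e at position i, S_ℓ = v_i·e·α_i^ℓ, so α_err = S_1/S_0.
  S_0^{−1} = 5^{−1} = 8 (mod 13), so α_err = 11·8 = 88 ≡ 10 = α_3. Error position i = 3.
  Consistency check: S_2/S_1 = 6·6 = 36 ≡ 10 = α_err ✓ (single-error assumption holds).
Step 4: error magnitude e = S_0/v_3 = S_0·∏_{j≠3}(α_3 − α_j) = 5·6 = 30 ≡ 4 (mod 13).
Step 5: correct position 3: c_3 = r_3 − e = 8 − 4 ≡ 4 (mod 13). Hence c = [11, 6, 4, 3, 2].
  Check: interpolating c through the α_i gives m(x) = 9 + 6·x (degree < 2) with m(α_i) = c_i for every i, so c is indeed a codeword.


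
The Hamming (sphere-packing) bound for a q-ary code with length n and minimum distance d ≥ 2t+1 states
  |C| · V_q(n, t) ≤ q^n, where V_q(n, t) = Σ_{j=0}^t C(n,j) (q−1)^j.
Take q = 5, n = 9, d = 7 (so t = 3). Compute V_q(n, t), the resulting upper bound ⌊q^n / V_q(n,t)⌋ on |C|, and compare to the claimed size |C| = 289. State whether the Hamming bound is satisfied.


V_q(n, t) = 5989, q^n = 1953125, Hamming bound = 326, |C| = 289 ≤ bound (satisfied).

Step 1: Compute V_q(n, t) = Σ_{j=0}^3 C(n, j) (q−1)^j.
  j = 0: C(9,0)·(4)^0 = 1·1 = 1.
  j = 1: C(9,1)·(4)^1 = 9·4 = 36.
  j = 2: C(9,2)·(4)^2 = 36·16 = 576.
  j = 3: C(9,3)·(4)^3 = 84·64 = 5376.
  V_q(n, t) = 1 + 36 + 576 + 5376 = 5989.
Step 2: q^n = 5^9 = 1953125.
Step 3: Hamming bound ⌊q^n / V_q(n,t)⌋ = ⌊1953125/5989⌋ = 326.
Step 4: Compare |C| = 289 to 326: satisfied.
The claimed |C| lies below the Hamming bound.


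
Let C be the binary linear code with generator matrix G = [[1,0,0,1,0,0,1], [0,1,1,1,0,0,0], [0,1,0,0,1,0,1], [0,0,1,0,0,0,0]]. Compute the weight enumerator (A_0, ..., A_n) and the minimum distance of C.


Weight distribution: A_0 = 1, A_1 = 1, A_2 = 2, A_3 = 6, A_4 = 5, A_5 = 1. Minimum distance d = 1.

Enumerate all 2^4 = 16 messages m ∈ F_2^4.
For each, compute codeword c = mG in F_2^7, then tally its weight.
  m = 0000 → c = 0000000, weight = 0.
  m = 1000 → c = 1001001, weight = 3.
  m = 0100 → c = 0111000, weight = 3.
  m = 1100 → c = 1110001, weight = 4.
  m = 0010 → c = 0100101, weight = 3.
  m = 1010 → c = 1101100, weight = 4.
  m = 0110 → c = 0011101, weight = 4.
  m = 1110 → c = 1010100, weight = 3.
  m = 0001 → c = 0010000, weight = 1.
  m = 1001 → c = 1011001, weight = 4.
  m = 0101 → c = 0101000, weight = 2.
  m = 1101 → c = 1100001, weight = 3.
  m = 0011 → c = 0110101, weight = 4.
  m = 1011 → c = 1111100, weight = 5.
  m = 0111 → c = 0001101, weight = 3.
  m = 1111 → c = 1000100, weight = 2.
Tally weights:
  weight 0: 1 codewords.
  weight 1: 1 codewords.
  weight 2: 2 codewords.
  weight 3: 6 codewords.
  weight 4: 5 codewords.
  weight 5: 1 codewords.
Minimum distance d = smallest w > 0 with A_w > 0 = 1.
Sanity: Σ A_w = 16 = 2^4 = 16 ✓.


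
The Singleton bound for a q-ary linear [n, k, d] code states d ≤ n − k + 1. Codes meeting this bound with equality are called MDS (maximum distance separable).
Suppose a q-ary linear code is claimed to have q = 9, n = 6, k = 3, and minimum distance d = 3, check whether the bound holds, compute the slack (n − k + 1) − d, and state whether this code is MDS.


Singleton RHS = n − k + 1 = 4, slack = 1, bound satisfied, not MDS.

Singleton bound: d ≤ n − k + 1.
Here n = 6, k = 3, so n − k + 1 = 4.
Given d = 3, check d ≤ 4: YES.
Slack = (n − k + 1) − d = 1.
The code is NOT MDS (slack = 1 > 0).
Description: the claimed parameters are [6, 3, 3]_9; such a code would be non-MDS.


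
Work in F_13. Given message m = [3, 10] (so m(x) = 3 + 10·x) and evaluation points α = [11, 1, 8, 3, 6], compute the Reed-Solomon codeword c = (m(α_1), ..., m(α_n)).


c = [9, 0, 5, 7, 11]

Message polynomial: m(x) = 3 + 10·x (mod 13).
For each evaluation point α_i, compute m(α_i) mod 13:
  α_1 = 11: Horner steps 10 → 9, so m(11) = 9.
  α_2 = 1: Horner steps 10 → 0, so m(1) = 0.
  α_3 = 8: Horner steps 10 → 5, so m(8) = 5.
  α_4 = 3: Horner steps 10 → 7, so m(3) = 7.
  α_5 = 6: Horner steps 10 → 11, so m(6) = 11.
Codeword c = [9, 0, 5, 7, 11] ∈ F_13^5.


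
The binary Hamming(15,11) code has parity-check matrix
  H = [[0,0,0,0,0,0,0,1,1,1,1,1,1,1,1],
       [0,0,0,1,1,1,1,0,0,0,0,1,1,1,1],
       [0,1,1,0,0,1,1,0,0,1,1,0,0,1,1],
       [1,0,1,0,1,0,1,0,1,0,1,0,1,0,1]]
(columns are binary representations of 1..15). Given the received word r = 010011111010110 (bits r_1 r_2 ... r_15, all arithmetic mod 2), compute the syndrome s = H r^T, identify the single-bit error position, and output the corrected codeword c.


s = (1, 1, 1, 1)^T, error position = 15, corrected codeword c = 010011111010111

Compute s = H r^T mod 2 one row at a time:
  s_1 = 1 + 1 + 0 + 1 + 0 + 1 + 1 + 0 = 5 ≡ 1 (mod 2).
  s_2 = 0 + 1 + 1 + 1 + 0 + 1 + 1 + 0 = 5 ≡ 1 (mod 2).
  s_3 = 1 + 0 + 1 + 1 + 0 + 1 + 1 + 0 = 5 ≡ 1 (mod 2).
  s_4 = 0 + 0 + 1 + 1 + 1 + 1 + 1 + 0 = 5 ≡ 1 (mod 2).
s = (1, 1, 1, 1)^T — this equals column 15 of H (binary 1111), so error is at position 15.
Correct: flip bit 15 of r = 010011111010110 to get c = 010011111010111.
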